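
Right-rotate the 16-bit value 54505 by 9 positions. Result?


Rotate 0b1101010011101001 right by 9 (16-bit) = 0b111010011101010 = 29930

29930


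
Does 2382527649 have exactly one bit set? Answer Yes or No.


0b10001110000000100111110010100001. Multiple bits set => No

No


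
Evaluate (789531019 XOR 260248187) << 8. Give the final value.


Step 1: 789531019 ^ 260248187 = 546069488
Step 2: 546069488 << 8 = 139793788928

139793788928


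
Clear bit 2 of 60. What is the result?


60 & ~(1 << 2) = 56

56


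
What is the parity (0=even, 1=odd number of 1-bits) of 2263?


0b100011010111 has 7 ones => parity 1

1


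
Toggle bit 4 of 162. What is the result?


162 ^ (1 << 4) = 162 ^ 16 = 178

178


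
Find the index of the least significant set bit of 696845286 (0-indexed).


0b101001100010010000001111100110. Lowest set bit at position 1

1


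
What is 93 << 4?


0b1011101 << 4 = 0b10111010000 = 1488

1488


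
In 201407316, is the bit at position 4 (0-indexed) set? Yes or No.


0b1100000000010011101101010100, bit 4 = 1. Yes

Yes


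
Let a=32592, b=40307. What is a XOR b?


32592 ^ 40307 = 57891

57891


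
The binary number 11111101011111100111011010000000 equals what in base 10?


11111101011111100111011010000000 in decimal = 4252923520

4252923520


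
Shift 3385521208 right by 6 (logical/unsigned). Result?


0b11001001110010101111010000111000 >> 6 = 0b11001001110010101111010000 = 52898768

52898768


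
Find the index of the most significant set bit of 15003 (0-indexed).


0b11101010011011. Highest set bit at position 13

13


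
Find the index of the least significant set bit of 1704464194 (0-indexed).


0b1100101100110000000111101000010. Lowest set bit at position 1

1


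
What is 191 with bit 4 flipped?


191 ^ (1 << 4) = 191 ^ 16 = 175

175


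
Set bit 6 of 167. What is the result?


167 | (1 << 6) = 167 | 64 = 231

231


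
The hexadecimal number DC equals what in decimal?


DC hex = 220 decimal

220


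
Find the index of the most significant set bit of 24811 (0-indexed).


0b110000011101011. Highest set bit at position 14

14


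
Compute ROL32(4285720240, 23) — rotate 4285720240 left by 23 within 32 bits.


Rotate 0b11111111011100101110011010110000 left by 23 (32-bit) = 0b1011000011111111011100101110011 = 1484765555

1484765555


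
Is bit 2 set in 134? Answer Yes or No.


0b10000110, bit 2 = 1. Yes

Yes


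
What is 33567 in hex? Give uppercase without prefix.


33567 = 831F hex

831F


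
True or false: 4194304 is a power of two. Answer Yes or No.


0b10000000000000000000000. Only one bit set => Yes

Yes


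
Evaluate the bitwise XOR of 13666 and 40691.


0b11010101100010 ^ 0b1001111011110011 = 0b1010101110010001 = 43921

43921


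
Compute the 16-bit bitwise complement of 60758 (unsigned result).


~0b1110110101010110 = 0b1001010101001 = 4777 (16-bit unsigned)

4777


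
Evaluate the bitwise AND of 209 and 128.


0b11010001 & 0b10000000 = 0b10000000 = 128

128


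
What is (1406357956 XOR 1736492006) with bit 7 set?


Step 1: 1406357956 ^ 1736492006 = 877892130
Step 2: 877892130 | (1 << 7) = 877892130 | 128 = 877892258

877892258


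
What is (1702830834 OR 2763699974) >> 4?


Step 1: 1702830834 | 2763699974 = 3858741238
Step 2: 3858741238 >> 4 = 241171327

241171327


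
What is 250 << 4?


0b11111010 << 4 = 0b111110100000 = 4000

4000


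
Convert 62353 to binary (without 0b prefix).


62353 = 1111001110010001 in binary

1111001110010001


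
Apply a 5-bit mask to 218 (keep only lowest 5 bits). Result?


218 & 31 = 26

26


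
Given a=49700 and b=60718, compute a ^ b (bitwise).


49700 ^ 60718 = 12042

12042


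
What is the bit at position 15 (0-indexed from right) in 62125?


0b1111001010101101, position 15 = 1

1


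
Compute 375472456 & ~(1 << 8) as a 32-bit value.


375472456 & ~(1 << 8) = 375472200

375472200


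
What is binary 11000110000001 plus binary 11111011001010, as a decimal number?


11000110000001 + 11111011001010 = 111000001001011 = 28747

28747


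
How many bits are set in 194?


0b11000010 has 3 set bits

3


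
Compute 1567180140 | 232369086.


0b1011101011010010100010101101100 | 0b1101110110011010101110111110 = 0b1011101111110011110111111111110 = 1576660990

1576660990


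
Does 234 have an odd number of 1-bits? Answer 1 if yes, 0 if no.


0b11101010 has 5 ones => parity 1

1


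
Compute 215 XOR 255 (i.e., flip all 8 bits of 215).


215 ^ 255 = 40

40


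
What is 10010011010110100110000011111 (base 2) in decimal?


10010011010110100110000011111 in decimal = 309021727

309021727


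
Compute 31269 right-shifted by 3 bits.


0b111101000100101 >> 3 = 0b111101000100 = 3908

3908


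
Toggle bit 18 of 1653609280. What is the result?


1653609280 ^ (1 << 18) = 1653609280 ^ 262144 = 1653871424

1653871424


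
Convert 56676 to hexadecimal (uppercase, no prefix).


56676 = DD64 hex

DD64


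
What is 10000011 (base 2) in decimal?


10000011 in decimal = 131

131


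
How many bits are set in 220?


0b11011100 has 5 set bits

5


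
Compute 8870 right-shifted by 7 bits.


0b10001010100110 >> 7 = 0b1000101 = 69

69


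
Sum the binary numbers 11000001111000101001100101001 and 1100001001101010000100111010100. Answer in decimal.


11000001111000101001100101001 + 1100001001101010000100111010100 = 1111001011100010101110011111101 = 2037472509

2037472509


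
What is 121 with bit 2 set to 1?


121 | (1 << 2) = 121 | 4 = 125

125


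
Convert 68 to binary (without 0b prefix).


68 = 1000100 in binary

1000100


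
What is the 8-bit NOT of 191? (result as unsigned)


~0b10111111 = 0b1000000 = 64 (8-bit unsigned)

64


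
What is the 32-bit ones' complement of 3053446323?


3053446323 ^ 4294967295 = 1241520972

1241520972


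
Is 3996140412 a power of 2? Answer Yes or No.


0b11101110001100000100001101111100. Multiple bits set => No

No


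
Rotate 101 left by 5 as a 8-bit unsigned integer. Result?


Rotate 0b1100101 left by 5 (8-bit) = 0b10101100 = 172

172


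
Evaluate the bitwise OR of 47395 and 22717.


0b1011100100100011 | 0b101100010111101 = 0b1111100110111111 = 63935

63935


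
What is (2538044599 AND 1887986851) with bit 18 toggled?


Step 1: 2538044599 & 1887986851 = 268461219
Step 2: 268461219 ^ (1 << 18) = 268461219 ^ 262144 = 268723363

268723363


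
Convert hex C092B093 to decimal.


C092B093 hex = 3230838931 decimal

3230838931


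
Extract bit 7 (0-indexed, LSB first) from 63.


0b111111, position 7 = 0

0


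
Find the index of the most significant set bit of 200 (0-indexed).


0b11001000. Highest set bit at position 7

7


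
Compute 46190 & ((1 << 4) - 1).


46190 & 15 = 14

14


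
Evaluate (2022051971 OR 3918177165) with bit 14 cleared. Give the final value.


Step 1: 2022051971 | 3918177165 = 4186878863
Step 2: 4186878863 & ~(1 << 14) = 4186878863

4186878863


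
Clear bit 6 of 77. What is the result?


77 & ~(1 << 6) = 13

13


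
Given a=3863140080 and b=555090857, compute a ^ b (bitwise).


3863140080 ^ 555090857 = 3344225625

3344225625


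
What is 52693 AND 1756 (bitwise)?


0b1100110111010101 & 0b11011011100 = 0b10011010100 = 1236

1236


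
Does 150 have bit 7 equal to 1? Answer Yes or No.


0b10010110, bit 7 = 1. Yes

Yes


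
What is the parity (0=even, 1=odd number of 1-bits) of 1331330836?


0b1001111010110100111111100010100 has 18 ones => parity 0

0


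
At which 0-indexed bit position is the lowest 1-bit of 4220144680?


0b11111011100010100100110000101000. Lowest set bit at position 3

3


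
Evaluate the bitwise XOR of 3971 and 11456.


0b111110000011 ^ 0b10110011000000 = 0b10001101000011 = 9027

9027


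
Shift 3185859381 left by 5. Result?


0b10111101111001000101101100110101 << 5 = 0b1011110111100100010110110011010100000 = 101947500192

101947500192


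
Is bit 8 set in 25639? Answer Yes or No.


0b110010000100111, bit 8 = 0. No

No


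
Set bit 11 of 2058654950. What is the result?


2058654950 | (1 << 11) = 2058654950 | 2048 = 2058656998

2058656998


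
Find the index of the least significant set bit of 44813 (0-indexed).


0b1010111100001101. Lowest set bit at position 0

0


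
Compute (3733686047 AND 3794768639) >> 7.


Step 1: 3733686047 & 3794768639 = 3255534111
Step 2: 3255534111 >> 7 = 25433860

25433860


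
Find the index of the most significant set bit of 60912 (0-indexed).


0b1110110111110000. Highest set bit at position 15

15


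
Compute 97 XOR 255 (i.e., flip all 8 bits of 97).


97 ^ 255 = 158

158


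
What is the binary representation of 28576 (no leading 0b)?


28576 = 110111110100000 in binary

110111110100000


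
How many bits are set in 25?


0b11001 has 3 set bits

3


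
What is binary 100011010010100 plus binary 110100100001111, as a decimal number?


100011010010100 + 110100100001111 = 1010111110100011 = 44963

44963


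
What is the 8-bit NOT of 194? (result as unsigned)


~0b11000010 = 0b111101 = 61 (8-bit unsigned)

61


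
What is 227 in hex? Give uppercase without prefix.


227 = E3 hex

E3


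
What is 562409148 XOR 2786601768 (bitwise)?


0b100001100001011010111010111100 ^ 0b10100110000110000010101100101000 = 0b10000111100111011000010110010100 = 2275247508

2275247508


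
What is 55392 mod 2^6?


55392 & 63 = 32

32


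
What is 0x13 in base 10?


13 hex = 19 decimal

19


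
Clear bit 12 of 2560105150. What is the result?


2560105150 & ~(1 << 12) = 2560101054

2560101054


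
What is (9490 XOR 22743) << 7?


Step 1: 9490 ^ 22743 = 32197
Step 2: 32197 << 7 = 4121216

4121216


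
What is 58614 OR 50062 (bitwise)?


0b1110010011110110 | 0b1100001110001110 = 0b1110011111111110 = 59390

59390


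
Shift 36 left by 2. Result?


0b100100 << 2 = 0b10010000 = 144

144


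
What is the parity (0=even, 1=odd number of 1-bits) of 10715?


0b10100111011011 has 9 ones => parity 1

1


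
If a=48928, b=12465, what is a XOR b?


48928 ^ 12465 = 36753

36753


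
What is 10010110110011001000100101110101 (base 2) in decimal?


10010110110011001000100101110101 in decimal = 2529986933

2529986933


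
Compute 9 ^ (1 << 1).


9 ^ (1 << 1) = 9 ^ 2 = 11

11


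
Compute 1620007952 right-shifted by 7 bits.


0b1100000100011110101110000010000 >> 7 = 0b110000010001111010111000 = 12656312

12656312


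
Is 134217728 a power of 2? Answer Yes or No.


0b1000000000000000000000000000. Only one bit set => Yes

Yes


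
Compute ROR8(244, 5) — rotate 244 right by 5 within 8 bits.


Rotate 0b11110100 right by 5 (8-bit) = 0b10100111 = 167

167


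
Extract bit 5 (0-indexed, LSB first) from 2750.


0b101010111110, position 5 = 1

1


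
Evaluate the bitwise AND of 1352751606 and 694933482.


0b1010000101000010101100111110110 & 0b101001011010111101011111101010 = 0b1000010101000111100010 = 2183650

2183650


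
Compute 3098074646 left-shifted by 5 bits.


0b10111000101010001101111000010110 << 5 = 0b1011100010101000110111100001011000000 = 99138388672

99138388672


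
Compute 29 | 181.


0b11101 | 0b10110101 = 0b10111101 = 189

189


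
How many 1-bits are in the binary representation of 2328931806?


0b10001010110100001010110111011110 has 17 set bits

17


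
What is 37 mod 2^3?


37 & 7 = 5

5


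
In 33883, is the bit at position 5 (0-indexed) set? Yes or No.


0b1000010001011011, bit 5 = 0. No

No


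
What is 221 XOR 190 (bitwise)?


0b11011101 ^ 0b10111110 = 0b1100011 = 99

99


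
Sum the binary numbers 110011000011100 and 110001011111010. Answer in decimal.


110011000011100 + 110001011111010 = 1100100100010110 = 51478

51478


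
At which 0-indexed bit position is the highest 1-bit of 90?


0b1011010. Highest set bit at position 6

6


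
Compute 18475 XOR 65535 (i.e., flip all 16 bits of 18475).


18475 ^ 65535 = 47060

47060


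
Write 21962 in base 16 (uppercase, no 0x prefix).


21962 = 55CA hex

55CA


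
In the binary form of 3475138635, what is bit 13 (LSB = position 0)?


0b11001111001000100110100001001011, position 13 = 1

1


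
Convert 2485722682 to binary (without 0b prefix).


2485722682 = 10010100001010010001111000111010 in binary

10010100001010010001111000111010


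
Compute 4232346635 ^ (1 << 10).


4232346635 ^ (1 << 10) = 4232346635 ^ 1024 = 4232345611

4232345611


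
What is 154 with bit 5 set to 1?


154 | (1 << 5) = 154 | 32 = 186

186


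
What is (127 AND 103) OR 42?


Step 1: 127 & 103 = 103
Step 2: 103 | 42 = 111

111


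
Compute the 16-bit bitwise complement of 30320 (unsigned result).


~0b111011001110000 = 0b1000100110001111 = 35215 (16-bit unsigned)

35215


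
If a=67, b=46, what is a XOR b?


67 ^ 46 = 109

109


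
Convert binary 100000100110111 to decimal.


100000100110111 in decimal = 16695

16695


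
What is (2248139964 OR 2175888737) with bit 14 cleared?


Step 1: 2248139964 | 2175888737 = 2248142333
Step 2: 2248142333 & ~(1 << 14) = 2248125949

2248125949


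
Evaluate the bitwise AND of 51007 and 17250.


0b1100011100111111 & 0b100001101100010 = 0b100001100100010 = 17186

17186


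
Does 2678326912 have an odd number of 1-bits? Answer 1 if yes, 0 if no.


0b10011111101001000000011010000000 has 12 ones => parity 0

0


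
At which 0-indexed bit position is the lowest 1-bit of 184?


0b10111000. Lowest set bit at position 3

3


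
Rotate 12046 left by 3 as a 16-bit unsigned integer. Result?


Rotate 0b10111100001110 left by 3 (16-bit) = 0b111100001110001 = 30833

30833


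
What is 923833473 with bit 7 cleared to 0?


923833473 & ~(1 << 7) = 923833345

923833345


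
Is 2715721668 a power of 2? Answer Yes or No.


0b10100001110111101001111111000100. Multiple bits set => No

No


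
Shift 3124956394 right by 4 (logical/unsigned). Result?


0b10111010010000110000110011101010 >> 4 = 0b1011101001000011000011001110 = 195309774

195309774


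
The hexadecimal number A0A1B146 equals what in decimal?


A0A1B146 hex = 2694951238 decimal

2694951238


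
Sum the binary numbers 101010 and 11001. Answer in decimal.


101010 + 11001 = 1000011 = 67

67


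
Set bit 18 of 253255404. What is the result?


253255404 | (1 << 18) = 253255404 | 262144 = 253517548

253517548


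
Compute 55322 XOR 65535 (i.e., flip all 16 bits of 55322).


55322 ^ 65535 = 10213

10213


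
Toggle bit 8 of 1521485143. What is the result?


1521485143 ^ (1 << 8) = 1521485143 ^ 256 = 1521484887

1521484887


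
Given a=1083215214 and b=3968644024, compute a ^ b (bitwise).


1083215214 ^ 3968644024 = 2887532246

2887532246


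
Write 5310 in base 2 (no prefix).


5310 = 1010010111110 in binary

1010010111110


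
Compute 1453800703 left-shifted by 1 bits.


0b1010110101001110011110011111111 << 1 = 0b10101101010011100111100111111110 = 2907601406

2907601406


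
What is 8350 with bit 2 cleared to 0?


8350 & ~(1 << 2) = 8346

8346


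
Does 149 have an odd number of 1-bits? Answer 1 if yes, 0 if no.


0b10010101 has 4 ones => parity 0

0


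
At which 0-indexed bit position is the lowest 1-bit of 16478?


0b100000001011110. Lowest set bit at position 1

1


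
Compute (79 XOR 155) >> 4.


Step 1: 79 ^ 155 = 212
Step 2: 212 >> 4 = 13

13


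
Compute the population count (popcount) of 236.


0b11101100 has 5 set bits

5


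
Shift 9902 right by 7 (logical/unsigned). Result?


0b10011010101110 >> 7 = 0b1001101 = 77

77


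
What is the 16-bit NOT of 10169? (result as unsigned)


~0b10011110111001 = 0b1101100001000110 = 55366 (16-bit unsigned)

55366


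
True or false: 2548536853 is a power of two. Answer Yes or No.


0b10010111111001111001011000010101. Multiple bits set => No

No


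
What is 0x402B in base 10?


402B hex = 16427 decimal

16427


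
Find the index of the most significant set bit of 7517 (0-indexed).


0b1110101011101. Highest set bit at position 12

12


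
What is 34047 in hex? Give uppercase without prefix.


34047 = 84FF hex

84FF


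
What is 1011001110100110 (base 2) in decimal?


1011001110100110 in decimal = 45990

45990


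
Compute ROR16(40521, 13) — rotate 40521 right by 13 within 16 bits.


Rotate 0b1001111001001001 right by 13 (16-bit) = 0b1111001001001100 = 62028

62028


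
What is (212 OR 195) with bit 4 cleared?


Step 1: 212 | 195 = 215
Step 2: 215 & ~(1 << 4) = 199

199


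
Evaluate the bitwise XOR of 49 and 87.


0b110001 ^ 0b1010111 = 0b1100110 = 102

102


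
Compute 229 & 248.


0b11100101 & 0b11111000 = 0b11100000 = 224

224


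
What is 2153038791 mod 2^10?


2153038791 & 1023 = 967

967


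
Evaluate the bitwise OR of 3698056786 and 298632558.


0b11011100011010111101111001010010 | 0b10001110011001100010101101110 = 0b11011101111011111101111101111110 = 3723485054

3723485054


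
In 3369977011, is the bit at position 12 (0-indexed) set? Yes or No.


0b11001000110111011100010010110011, bit 12 = 0. No

No


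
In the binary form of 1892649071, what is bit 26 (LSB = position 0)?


0b1110000110011111000100001101111, position 26 = 0

0


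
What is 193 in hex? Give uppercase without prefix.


193 = C1 hex

C1


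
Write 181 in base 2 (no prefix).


181 = 10110101 in binary

10110101


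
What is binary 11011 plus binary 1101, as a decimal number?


11011 + 1101 = 101000 = 40

40


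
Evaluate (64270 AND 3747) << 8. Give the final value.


Step 1: 64270 & 3747 = 2562
Step 2: 2562 << 8 = 655872

655872


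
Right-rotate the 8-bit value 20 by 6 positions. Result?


Rotate 0b10100 right by 6 (8-bit) = 0b1010000 = 80

80


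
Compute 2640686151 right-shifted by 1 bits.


0b10011101011001011010110001000111 >> 1 = 0b1001110101100101101011000100011 = 1320343075

1320343075


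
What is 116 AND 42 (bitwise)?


0b1110100 & 0b101010 = 0b100000 = 32

32


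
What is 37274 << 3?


0b1001000110011010 << 3 = 0b1001000110011010000 = 298192

298192


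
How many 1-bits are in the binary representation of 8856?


0b10001010011000 has 5 set bits

5


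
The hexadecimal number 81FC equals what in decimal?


81FC hex = 33276 decimal

33276


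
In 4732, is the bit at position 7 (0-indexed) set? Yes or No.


0b1001001111100, bit 7 = 0. No

No


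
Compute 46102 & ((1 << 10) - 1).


46102 & 1023 = 22

22


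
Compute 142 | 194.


0b10001110 | 0b11000010 = 0b11001110 = 206

206


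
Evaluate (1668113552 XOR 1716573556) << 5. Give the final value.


Step 1: 1668113552 ^ 1716573556 = 87929316
Step 2: 87929316 << 5 = 2813738112

2813738112


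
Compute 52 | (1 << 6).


52 | (1 << 6) = 52 | 64 = 116

116


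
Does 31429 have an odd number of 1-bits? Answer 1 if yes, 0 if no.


0b111101011000101 has 9 ones => parity 1

1


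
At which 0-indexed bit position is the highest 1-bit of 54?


0b110110. Highest set bit at position 5

5


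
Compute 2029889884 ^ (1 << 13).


2029889884 ^ (1 << 13) = 2029889884 ^ 8192 = 2029881692

2029881692


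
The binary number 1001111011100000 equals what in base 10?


1001111011100000 in decimal = 40672

40672


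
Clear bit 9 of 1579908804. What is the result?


1579908804 & ~(1 << 9) = 1579908292

1579908292


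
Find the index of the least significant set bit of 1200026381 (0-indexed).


0b1000111100001101111001100001101. Lowest set bit at position 0

0


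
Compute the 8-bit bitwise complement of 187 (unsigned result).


~0b10111011 = 0b1000100 = 68 (8-bit unsigned)

68


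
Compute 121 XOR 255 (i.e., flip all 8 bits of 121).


121 ^ 255 = 134

134


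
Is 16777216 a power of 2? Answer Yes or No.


0b1000000000000000000000000. Only one bit set => Yes

Yes


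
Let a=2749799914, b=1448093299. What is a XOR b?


2749799914 ^ 1448093299 = 4122393497

4122393497


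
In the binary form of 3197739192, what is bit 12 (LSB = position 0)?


0b10111110100110011010000010111000, position 12 = 0

0


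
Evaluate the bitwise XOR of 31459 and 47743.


0b111101011100011 ^ 0b1011101001111111 = 0b1100000010011100 = 49308

49308


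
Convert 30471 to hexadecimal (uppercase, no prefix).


30471 = 7707 hex

7707


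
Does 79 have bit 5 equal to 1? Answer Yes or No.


0b1001111, bit 5 = 0. No

No


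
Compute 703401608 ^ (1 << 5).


703401608 ^ (1 << 5) = 703401608 ^ 32 = 703401640

703401640


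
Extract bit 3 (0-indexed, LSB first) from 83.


0b1010011, position 3 = 0

0


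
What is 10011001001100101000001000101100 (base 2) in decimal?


10011001001100101000001000101100 in decimal = 2570224172

2570224172


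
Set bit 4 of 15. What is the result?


15 | (1 << 4) = 15 | 16 = 31

31


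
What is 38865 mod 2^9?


38865 & 511 = 465

465


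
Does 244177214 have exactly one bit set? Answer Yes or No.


0b1110100011011101100100111110. Multiple bits set => No

No


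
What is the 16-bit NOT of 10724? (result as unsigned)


~0b10100111100100 = 0b1101011000011011 = 54811 (16-bit unsigned)

54811


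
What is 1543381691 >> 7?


0b1011011111111100010001010111011 >> 7 = 0b101101111111110001000101 = 12057669

12057669


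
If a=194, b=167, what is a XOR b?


194 ^ 167 = 101

101


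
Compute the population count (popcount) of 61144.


0b1110111011011000 has 10 set bits

10


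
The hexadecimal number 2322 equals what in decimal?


2322 hex = 8994 decimal

8994


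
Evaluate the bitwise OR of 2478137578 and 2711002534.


0b10010011101101010110000011101010 | 0b10100001100101101001110110100110 = 0b10110011101101111111110111101110 = 3015179758

3015179758


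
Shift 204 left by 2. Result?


0b11001100 << 2 = 0b1100110000 = 816

816


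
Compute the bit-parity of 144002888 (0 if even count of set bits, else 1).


0b1000100101010100111101001000 has 12 ones => parity 0

0


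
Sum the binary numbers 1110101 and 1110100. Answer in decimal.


1110101 + 1110100 = 11101001 = 233

233


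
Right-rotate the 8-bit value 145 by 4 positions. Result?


Rotate 0b10010001 right by 4 (8-bit) = 0b11001 = 25

25


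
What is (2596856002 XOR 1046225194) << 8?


Step 1: 2596856002 ^ 1046225194 = 2761212392
Step 2: 2761212392 << 8 = 706870372352

706870372352


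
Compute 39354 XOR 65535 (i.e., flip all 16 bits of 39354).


39354 ^ 65535 = 26181

26181


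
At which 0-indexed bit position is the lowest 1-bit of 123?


0b1111011. Lowest set bit at position 0

0


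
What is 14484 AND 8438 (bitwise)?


0b11100010010100 & 0b10000011110110 = 0b10000010010100 = 8340

8340


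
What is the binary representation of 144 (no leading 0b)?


144 = 10010000 in binary

10010000


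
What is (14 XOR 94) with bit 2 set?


Step 1: 14 ^ 94 = 80
Step 2: 80 | (1 << 2) = 80 | 4 = 84

84


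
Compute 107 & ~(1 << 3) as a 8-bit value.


107 & ~(1 << 3) = 99

99


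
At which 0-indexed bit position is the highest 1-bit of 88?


0b1011000. Highest set bit at position 6

6


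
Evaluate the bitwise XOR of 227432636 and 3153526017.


0b1101100011100101100010111100 ^ 0b10111011111101101111110100000001 = 0b10110110011110001010010110111101 = 3061360061

3061360061


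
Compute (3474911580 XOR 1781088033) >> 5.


Step 1: 3474911580 ^ 1781088033 = 2771897981
Step 2: 2771897981 >> 5 = 86621811

86621811


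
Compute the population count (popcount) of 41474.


0b1010001000000010 has 4 set bits

4


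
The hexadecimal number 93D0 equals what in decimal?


93D0 hex = 37840 decimal

37840


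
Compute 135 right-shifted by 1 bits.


0b10000111 >> 1 = 0b1000011 = 67

67


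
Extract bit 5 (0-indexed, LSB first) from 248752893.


0b1110110100111010101011111101, position 5 = 1

1


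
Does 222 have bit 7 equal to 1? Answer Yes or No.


0b11011110, bit 7 = 1. Yes

Yes


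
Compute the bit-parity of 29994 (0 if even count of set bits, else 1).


0b111010100101010 has 8 ones => parity 0

0


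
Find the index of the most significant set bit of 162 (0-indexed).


0b10100010. Highest set bit at position 7

7


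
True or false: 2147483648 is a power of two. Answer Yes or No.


0b10000000000000000000000000000000. Only one bit set => Yes

Yes


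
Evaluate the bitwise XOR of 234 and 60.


0b11101010 ^ 0b111100 = 0b11010110 = 214

214


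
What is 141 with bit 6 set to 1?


141 | (1 << 6) = 141 | 64 = 205

205


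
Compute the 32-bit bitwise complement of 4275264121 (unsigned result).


~0b11111110110100110101101001111001 = 0b1001011001010010110000110 = 19703174 (32-bit unsigned)

19703174


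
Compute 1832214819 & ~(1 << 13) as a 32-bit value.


1832214819 & ~(1 << 13) = 1832206627

1832206627


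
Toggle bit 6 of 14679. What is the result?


14679 ^ (1 << 6) = 14679 ^ 64 = 14615

14615


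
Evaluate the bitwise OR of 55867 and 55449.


0b1101101000111011 | 0b1101100010011001 = 0b1101101010111011 = 55995

55995


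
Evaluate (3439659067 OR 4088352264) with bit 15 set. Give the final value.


Step 1: 3439659067 | 4088352264 = 4289678907
Step 2: 4289678907 | (1 << 15) = 4289678907 | 32768 = 4289711675

4289711675


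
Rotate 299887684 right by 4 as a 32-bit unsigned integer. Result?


Rotate 0b10001110111111110110001000100 right by 4 (32-bit) = 0b1000001000111011111111011000100 = 1092484804

1092484804


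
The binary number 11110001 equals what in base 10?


11110001 in decimal = 241

241


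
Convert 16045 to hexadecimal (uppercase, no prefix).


16045 = 3EAD hex

3EAD


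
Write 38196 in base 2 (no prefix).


38196 = 1001010100110100 in binary

1001010100110100


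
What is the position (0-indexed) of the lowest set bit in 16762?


0b100000101111010. Lowest set bit at position 1

1


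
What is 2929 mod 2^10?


2929 & 1023 = 881

881


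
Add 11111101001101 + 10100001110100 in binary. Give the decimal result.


11111101001101 + 10100001110100 = 110011111000001 = 26561

26561


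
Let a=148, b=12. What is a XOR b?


148 ^ 12 = 152

152


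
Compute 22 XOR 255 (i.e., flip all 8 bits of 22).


22 ^ 255 = 233

233


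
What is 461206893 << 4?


0b11011011111010111010101101101 << 4 = 0b110110111110101110101011011010000 = 7379310288

7379310288


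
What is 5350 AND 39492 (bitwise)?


0b1010011100110 & 0b1001101001000100 = 0b1000001000100 = 4164

4164


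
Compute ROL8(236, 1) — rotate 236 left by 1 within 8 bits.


Rotate 0b11101100 left by 1 (8-bit) = 0b11011001 = 217

217


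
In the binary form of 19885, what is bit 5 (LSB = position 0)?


0b100110110101101, position 5 = 1

1


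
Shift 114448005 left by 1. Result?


0b110110100100101011010000101 << 1 = 0b1101101001001010110100001010 = 228896010

228896010


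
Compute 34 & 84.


0b100010 & 0b1010100 = 0b0 = 0

0


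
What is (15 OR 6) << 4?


Step 1: 15 | 6 = 15
Step 2: 15 << 4 = 240

240


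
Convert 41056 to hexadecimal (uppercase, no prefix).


41056 = A060 hex

A060


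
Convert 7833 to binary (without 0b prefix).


7833 = 1111010011001 in binary

1111010011001


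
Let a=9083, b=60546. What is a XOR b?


9083 ^ 60546 = 53241

53241


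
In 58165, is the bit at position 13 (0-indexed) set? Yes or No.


0b1110001100110101, bit 13 = 1. Yes

Yes


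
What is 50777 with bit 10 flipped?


50777 ^ (1 << 10) = 50777 ^ 1024 = 49753

49753


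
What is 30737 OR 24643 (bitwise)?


0b111100000010001 | 0b110000001000011 = 0b111100001010011 = 30803

30803


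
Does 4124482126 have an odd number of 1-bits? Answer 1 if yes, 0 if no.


0b11110101110101101001101001001110 has 19 ones => parity 1

1


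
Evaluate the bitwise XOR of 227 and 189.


0b11100011 ^ 0b10111101 = 0b1011110 = 94

94


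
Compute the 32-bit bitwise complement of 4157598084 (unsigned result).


~0b11110111110011111110100110000100 = 0b1000001100000001011001111011 = 137369211 (32-bit unsigned)

137369211


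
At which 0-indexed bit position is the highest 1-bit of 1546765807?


0b1011100001100011100010111101111. Highest set bit at position 30

30


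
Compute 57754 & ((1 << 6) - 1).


57754 & 63 = 26

26


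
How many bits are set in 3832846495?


0b11100100011101001001100010011111 has 17 set bits

17


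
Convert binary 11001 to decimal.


11001 in decimal = 25

25


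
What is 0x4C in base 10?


4C hex = 76 decimal

76


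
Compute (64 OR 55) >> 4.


Step 1: 64 | 55 = 119
Step 2: 119 >> 4 = 7

7


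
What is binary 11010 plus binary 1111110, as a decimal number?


11010 + 1111110 = 10011000 = 152

152


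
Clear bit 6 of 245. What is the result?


245 & ~(1 << 6) = 181

181


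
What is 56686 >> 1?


0b1101110101101110 >> 1 = 0b110111010110111 = 28343

28343


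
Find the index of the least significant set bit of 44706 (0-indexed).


0b1010111010100010. Lowest set bit at position 1

1


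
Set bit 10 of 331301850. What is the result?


331301850 | (1 << 10) = 331301850 | 1024 = 331302874

331302874


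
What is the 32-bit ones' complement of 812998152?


812998152 ^ 4294967295 = 3481969143

3481969143


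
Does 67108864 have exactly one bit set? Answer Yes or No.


0b100000000000000000000000000. Only one bit set => Yes

Yes


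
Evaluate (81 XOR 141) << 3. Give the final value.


Step 1: 81 ^ 141 = 220
Step 2: 220 << 3 = 1760

1760


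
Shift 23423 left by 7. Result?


0b101101101111111 << 7 = 0b1011011011111110000000 = 2998144

2998144


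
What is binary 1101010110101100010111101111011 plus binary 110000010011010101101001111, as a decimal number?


1101010110101100010111101111011 + 110000010011010101101001111 = 1110000110111111101101011001010 = 1893718730

1893718730


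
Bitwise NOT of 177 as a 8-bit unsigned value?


~0b10110001 = 0b1001110 = 78 (8-bit unsigned)

78


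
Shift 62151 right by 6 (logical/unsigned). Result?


0b1111001011000111 >> 6 = 0b1111001011 = 971

971


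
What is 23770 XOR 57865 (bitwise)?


0b101110011011010 ^ 0b1110001000001001 = 0b1011111011010011 = 48851

48851


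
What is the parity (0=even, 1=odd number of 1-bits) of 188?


0b10111100 has 5 ones => parity 1

1


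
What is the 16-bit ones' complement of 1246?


1246 ^ 65535 = 64289

64289


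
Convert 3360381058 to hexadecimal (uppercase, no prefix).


3360381058 = C84B5882 hex

C84B5882


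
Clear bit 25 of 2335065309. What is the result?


2335065309 & ~(1 << 25) = 2301510877

2301510877


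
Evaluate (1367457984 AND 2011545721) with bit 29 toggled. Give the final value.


Step 1: 1367457984 & 2011545721 = 1367457856
Step 2: 1367457856 ^ (1 << 29) = 1367457856 ^ 536870912 = 1904328768

1904328768


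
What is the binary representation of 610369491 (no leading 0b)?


610369491 = 100100011000010111111111010011 in binary

100100011000010111111111010011


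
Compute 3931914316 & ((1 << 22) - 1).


3931914316 & 4194303 = 1851468

1851468


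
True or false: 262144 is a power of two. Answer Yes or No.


0b1000000000000000000. Only one bit set => Yes

Yes


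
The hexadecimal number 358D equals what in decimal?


358D hex = 13709 decimal

13709


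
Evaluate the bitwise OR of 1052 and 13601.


0b10000011100 | 0b11010100100001 = 0b11010100111101 = 13629

13629


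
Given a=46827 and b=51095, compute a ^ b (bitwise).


46827 ^ 51095 = 29052

29052


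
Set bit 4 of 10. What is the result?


10 | (1 << 4) = 10 | 16 = 26

26


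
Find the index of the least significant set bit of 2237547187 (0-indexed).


0b10000101010111100100001010110011. Lowest set bit at position 0

0


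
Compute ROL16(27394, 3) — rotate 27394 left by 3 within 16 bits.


Rotate 0b110101100000010 left by 3 (16-bit) = 0b101100000010011 = 22547

22547


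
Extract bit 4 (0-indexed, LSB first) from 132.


0b10000100, position 4 = 0

0


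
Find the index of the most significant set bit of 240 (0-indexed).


0b11110000. Highest set bit at position 7

7


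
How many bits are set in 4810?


0b1001011001010 has 6 set bits

6


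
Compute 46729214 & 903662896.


0b10110010010000011111111110 & 0b110101110111001100110100110000 = 0b110010000000010100110000 = 13108528

13108528


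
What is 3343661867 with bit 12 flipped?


3343661867 ^ (1 << 12) = 3343661867 ^ 4096 = 3343657771

3343657771


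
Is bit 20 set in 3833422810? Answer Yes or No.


0b11100100011111010110001111011010, bit 20 = 1. Yes

Yes


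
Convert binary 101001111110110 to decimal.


101001111110110 in decimal = 21494

21494


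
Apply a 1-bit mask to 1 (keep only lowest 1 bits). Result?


1 & 1 = 1

1


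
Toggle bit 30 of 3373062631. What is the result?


3373062631 ^ (1 << 30) = 3373062631 ^ 1073741824 = 2299320807

2299320807


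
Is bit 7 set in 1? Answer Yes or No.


0b1, bit 7 = 0. No

No


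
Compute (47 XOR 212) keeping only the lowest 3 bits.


Step 1: 47 ^ 212 = 251
Step 2: 251 & 7 = 3

3


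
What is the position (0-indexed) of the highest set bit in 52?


0b110100. Highest set bit at position 5

5


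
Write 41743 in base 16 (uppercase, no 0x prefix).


41743 = A30F hex

A30F


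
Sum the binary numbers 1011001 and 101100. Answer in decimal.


1011001 + 101100 = 10000101 = 133

133


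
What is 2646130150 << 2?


0b10011101101110001011110111100110 << 2 = 0b1001110110111000101111011110011000 = 10584520600

10584520600


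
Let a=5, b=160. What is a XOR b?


5 ^ 160 = 165

165


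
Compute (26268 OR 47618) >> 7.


Step 1: 26268 | 47618 = 65182
Step 2: 65182 >> 7 = 509

509


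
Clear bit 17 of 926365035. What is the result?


926365035 & ~(1 << 17) = 926233963

926233963


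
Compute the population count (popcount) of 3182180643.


0b10111101101011000011100100100011 has 17 set bits

17


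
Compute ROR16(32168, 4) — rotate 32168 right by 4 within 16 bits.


Rotate 0b111110110101000 right by 4 (16-bit) = 0b1000011111011010 = 34778

34778


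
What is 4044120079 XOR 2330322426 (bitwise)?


0b11110001000011000110000000001111 ^ 0b10001010111001011110010111111010 = 0b1111011111010011000010111110101 = 2078901749

2078901749


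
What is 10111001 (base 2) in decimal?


10111001 in decimal = 185

185


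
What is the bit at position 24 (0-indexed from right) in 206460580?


0b1100010011100101011010100100, position 24 = 0

0


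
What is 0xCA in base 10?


CA hex = 202 decimal

202


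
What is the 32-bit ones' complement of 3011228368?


3011228368 ^ 4294967295 = 1283738927

1283738927


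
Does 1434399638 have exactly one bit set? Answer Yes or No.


0b1010101011111110011001110010110. Multiple bits set => No

No


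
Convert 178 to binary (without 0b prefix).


178 = 10110010 in binary

10110010


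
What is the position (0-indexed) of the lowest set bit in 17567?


0b100010010011111. Lowest set bit at position 0

0


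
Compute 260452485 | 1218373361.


0b1111100001100011000010000101 | 0b1001000100111101110011011110001 = 0b1001111100111101111011011110101 = 1335817973

1335817973


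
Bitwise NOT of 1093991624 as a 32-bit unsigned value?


~0b1000001001101001111110011001000 = 0b10111110110010110000001100110111 = 3200975671 (32-bit unsigned)

3200975671


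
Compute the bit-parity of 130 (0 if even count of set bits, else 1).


0b10000010 has 2 ones => parity 0

0


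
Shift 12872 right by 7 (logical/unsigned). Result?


0b11001001001000 >> 7 = 0b1100100 = 100

100


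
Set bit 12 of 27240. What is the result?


27240 | (1 << 12) = 27240 | 4096 = 31336

31336


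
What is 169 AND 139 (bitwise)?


0b10101001 & 0b10001011 = 0b10001001 = 137

137


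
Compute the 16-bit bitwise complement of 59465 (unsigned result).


~0b1110100001001001 = 0b1011110110110 = 6070 (16-bit unsigned)

6070


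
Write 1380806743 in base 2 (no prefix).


1380806743 = 1010010010011010111000001010111 in binary

1010010010011010111000001010111


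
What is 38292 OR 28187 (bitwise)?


0b1001010110010100 | 0b110111000011011 = 0b1111111110011111 = 65439

65439


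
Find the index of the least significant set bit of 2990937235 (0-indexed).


0b10110010010001100001010010010011. Lowest set bit at position 0

0


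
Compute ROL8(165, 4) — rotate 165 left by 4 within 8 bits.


Rotate 0b10100101 left by 4 (8-bit) = 0b1011010 = 90

90


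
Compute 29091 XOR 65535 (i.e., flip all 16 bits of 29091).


29091 ^ 65535 = 36444

36444


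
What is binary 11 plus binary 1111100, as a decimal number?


11 + 1111100 = 1111111 = 127

127


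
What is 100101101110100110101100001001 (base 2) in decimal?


100101101110100110101100001001 in decimal = 632974089

632974089


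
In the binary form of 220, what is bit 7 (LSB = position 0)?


0b11011100, position 7 = 1

1


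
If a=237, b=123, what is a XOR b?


237 ^ 123 = 150

150


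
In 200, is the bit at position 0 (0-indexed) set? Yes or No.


0b11001000, bit 0 = 0. No

No


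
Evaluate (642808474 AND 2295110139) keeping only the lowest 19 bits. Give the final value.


Step 1: 642808474 & 2295110139 = 4200602
Step 2: 4200602 & 524287 = 6298

6298


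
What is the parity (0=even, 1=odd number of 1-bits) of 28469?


0b110111100110101 has 10 ones => parity 0

0


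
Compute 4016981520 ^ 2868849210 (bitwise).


0b11101111011011100100011000010000 ^ 0b10101010111111110010101000111010 = 0b1000101100100010110110000101010 = 1167158314

1167158314


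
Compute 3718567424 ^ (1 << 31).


3718567424 ^ (1 << 31) = 3718567424 ^ 2147483648 = 1571083776

1571083776


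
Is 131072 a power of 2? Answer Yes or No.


0b100000000000000000. Only one bit set => Yes

Yes


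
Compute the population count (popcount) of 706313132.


0b101010000110010111101110101100 has 16 set bits

16


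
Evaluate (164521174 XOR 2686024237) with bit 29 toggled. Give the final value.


Step 1: 164521174 ^ 2686024237 = 2849447675
Step 2: 2849447675 ^ (1 << 29) = 2849447675 ^ 536870912 = 2312576763

2312576763


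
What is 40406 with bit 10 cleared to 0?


40406 & ~(1 << 10) = 39382

39382


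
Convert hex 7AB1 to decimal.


7AB1 hex = 31409 decimal

31409


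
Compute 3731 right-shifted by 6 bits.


0b111010010011 >> 6 = 0b111010 = 58

58
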